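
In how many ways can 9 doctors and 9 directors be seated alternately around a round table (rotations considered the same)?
Fix one of the doctors: (9-1)! ways for the remaining doctors, × 9! ways for the directors = 40320 × 362880 = 14631321600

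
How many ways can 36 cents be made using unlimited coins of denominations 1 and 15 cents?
Coefficient of x^36 in 1/(1-x^1) · 1/(1-x^15). Use j coins of 15 for j = 0..⌊36/15⌋ = 2, the rest in 1s: 2 + 1 = 3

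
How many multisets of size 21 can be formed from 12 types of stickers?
C(21+12-1, 12-1) = C(32, 11) = 129024480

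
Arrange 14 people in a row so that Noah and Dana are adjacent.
Treat as block: (14-1)! × 2! = 6227020800 × 2 = 12454041600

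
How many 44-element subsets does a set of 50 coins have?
C(50,44) = 50!/(44!×6!) = 15890700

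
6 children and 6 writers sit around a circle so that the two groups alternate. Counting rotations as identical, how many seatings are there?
Fix one of the children: (6-1)! ways for the remaining children, × 6! ways for the writers = 120 × 720 = 86400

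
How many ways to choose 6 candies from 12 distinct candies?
C(12,6) = 12!/(6!×6!) = 924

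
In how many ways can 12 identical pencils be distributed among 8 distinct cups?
C(12+8-1, 8-1) = C(19, 7) = 50388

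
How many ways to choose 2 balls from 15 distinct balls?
C(15,2) = 15!/(2!×13!) = 105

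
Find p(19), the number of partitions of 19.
Pentagonal recurrence p(n) = p(n-1) + p(n-2) - p(n-5) - p(n-7) + p(n-12) + p(n-15) - ... gives p(0..18) = 1, 1, 2, 3, 5, 7, 11, 15, 22, 30, 42, 56, 77, 101, 135, 176, 231, 297, 385. p(19) = p(18) + p(17) - p(14) - p(12) + p(7) + p(4) = 385 + 297 - 135 - 77 + 15 + 5 = 490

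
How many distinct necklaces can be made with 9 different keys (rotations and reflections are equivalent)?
(9-1)!/2 = 40320/2 = 20160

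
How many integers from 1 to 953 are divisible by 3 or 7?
⌊953/3⌋ + ⌊953/7⌋ - ⌊953/21⌋ = 317 + 136 - 45 = 408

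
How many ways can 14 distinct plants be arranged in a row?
14! = 87178291200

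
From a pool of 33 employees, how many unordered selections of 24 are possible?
C(33,24) = 33!/(24!×9!) = 38567100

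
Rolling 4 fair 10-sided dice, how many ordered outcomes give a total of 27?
Coefficient of x^27 in (x + x² + ... + x^10)^4. By inclusion-exclusion on dice exceeding 10: Σ_j (-1)^j C(4,j)·C(27-1-10j, 3) = C(4,0)·C(26,3) - C(4,1)·C(16,3) + C(4,2)·C(6,3) = 1·2600 - 4·560 + 6·20 = 480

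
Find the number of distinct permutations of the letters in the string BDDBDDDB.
8! / (3! × 5!) = 56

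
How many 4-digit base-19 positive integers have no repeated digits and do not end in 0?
Last digit: 18 nonzero choices. First digit: 17 (nonzero, ≠last). Middle 2: P(17,2) = 272. Total = 83232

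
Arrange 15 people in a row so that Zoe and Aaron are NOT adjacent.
Total - adjacent = 15! - (15-1)!×2 = 1307674368000 - 174356582400 = 1133317785600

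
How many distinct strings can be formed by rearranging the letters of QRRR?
4! / (3! × 1!) = 4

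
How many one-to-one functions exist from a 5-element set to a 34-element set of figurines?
P(34,5) = 34!/(34-5)! = 33390720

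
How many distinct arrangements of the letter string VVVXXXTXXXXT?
12! / (3! × 7! × 2!) = 7920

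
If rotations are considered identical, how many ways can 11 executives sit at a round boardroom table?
Circular: fix one position, arrange the rest. (11-1)! = 3628800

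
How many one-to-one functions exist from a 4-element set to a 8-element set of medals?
P(8,4) = 8!/(8-4)! = 1680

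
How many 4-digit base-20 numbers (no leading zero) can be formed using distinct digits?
First digit: 19 choices (nonzero). Then descending: 19 × 19 × 18 × 17 = 110466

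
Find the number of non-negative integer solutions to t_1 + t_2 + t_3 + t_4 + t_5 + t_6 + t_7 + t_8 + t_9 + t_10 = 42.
C(42+10-1, 10-1) = C(51, 9) = 3042312350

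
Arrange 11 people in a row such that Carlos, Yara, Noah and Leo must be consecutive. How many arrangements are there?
Treat the 4 as one block: (11-4+1)! × 4! = 40320 × 24 = 967680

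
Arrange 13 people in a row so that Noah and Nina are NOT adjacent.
Total - adjacent = 13! - (13-1)!×2 = 6227020800 - 958003200 = 5269017600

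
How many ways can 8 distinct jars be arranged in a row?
8! = 40320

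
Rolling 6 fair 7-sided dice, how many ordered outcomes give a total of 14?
Coefficient of x^14 in (x + x² + ... + x^7)^6. By inclusion-exclusion on dice exceeding 7: Σ_j (-1)^j C(6,j)·C(14-1-7j, 5) = C(6,0)·C(13,5) - C(6,1)·C(6,5) = 1·1287 - 6·6 = 1251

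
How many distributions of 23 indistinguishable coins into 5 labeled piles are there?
C(23+5-1, 5-1) = C(27, 4) = 17550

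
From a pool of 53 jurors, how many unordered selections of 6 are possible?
C(53,6) = 53!/(6!×47!) = 22957480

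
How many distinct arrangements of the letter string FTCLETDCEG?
10! / (1! × 2! × 1! × 2! × 1! × 2! × 1!) = 453600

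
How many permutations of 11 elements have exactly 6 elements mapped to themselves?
Choose the 6 fixed points C(11,6) = 462, derange the rest: !5 = Σ_{j=0}^{5} (-1)^j·5!/j! = 120 - 120 + 60 - 20 + 5 - 1 = 44. Product = 462 × 44 = 20328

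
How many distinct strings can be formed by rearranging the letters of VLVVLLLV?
8! / (4! × 4!) = 70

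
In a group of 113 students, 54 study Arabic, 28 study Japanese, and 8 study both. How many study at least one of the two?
|A∪B| = |A| + |B| - |A∩B| = 54 + 28 - 8 = 74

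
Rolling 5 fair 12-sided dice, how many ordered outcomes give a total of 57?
Coefficient of x^57 in (x + x² + ... + x^12)^5. By inclusion-exclusion on dice exceeding 12: Σ_j (-1)^j C(5,j)·C(57-1-12j, 4) = C(5,0)·C(56,4) - C(5,1)·C(44,4) + C(5,2)·C(32,4) - C(5,3)·C(20,4) + C(5,4)·C(8,4) = 1·367290 - 5·135751 + 10·35960 - 10·4845 + 5·70 = 35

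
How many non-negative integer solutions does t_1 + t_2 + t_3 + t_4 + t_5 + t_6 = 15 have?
C(15+6-1, 6-1) = C(20, 5) = 15504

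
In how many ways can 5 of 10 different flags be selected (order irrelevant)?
C(10,5) = 10!/(5!×5!) = 252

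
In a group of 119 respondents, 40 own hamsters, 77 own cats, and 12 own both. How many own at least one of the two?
|A∪B| = |A| + |B| - |A∩B| = 40 + 77 - 12 = 105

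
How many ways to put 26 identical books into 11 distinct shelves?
C(26+11-1, 11-1) = C(36, 10) = 254186856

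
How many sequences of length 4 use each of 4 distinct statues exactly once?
4! = 24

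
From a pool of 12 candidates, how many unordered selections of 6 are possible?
C(12,6) = 12!/(6!×6!) = 924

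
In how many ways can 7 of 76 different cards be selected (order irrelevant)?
C(76,7) = 76!/(7!×69!) = 2186189400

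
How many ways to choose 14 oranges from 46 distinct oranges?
C(46,14) = 46!/(14!×32!) = 239877544005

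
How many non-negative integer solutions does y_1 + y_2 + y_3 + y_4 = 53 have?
C(53+4-1, 4-1) = C(56, 3) = 27720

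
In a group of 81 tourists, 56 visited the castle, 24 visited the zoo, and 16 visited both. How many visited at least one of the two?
|A∪B| = |A| + |B| - |A∩B| = 56 + 24 - 16 = 64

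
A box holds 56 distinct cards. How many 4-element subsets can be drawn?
C(56,4) = 56!/(4!×52!) = 367290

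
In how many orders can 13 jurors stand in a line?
13! = 6227020800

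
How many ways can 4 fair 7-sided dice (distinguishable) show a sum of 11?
Coefficient of x^11 in (x + x² + ... + x^7)^4. By inclusion-exclusion on dice exceeding 7: Σ_j (-1)^j C(4,j)·C(11-1-7j, 3) = C(4,0)·C(10,3) - C(4,1)·C(3,3) = 1·120 - 4·1 = 116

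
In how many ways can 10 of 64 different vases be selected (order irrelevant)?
C(64,10) = 64!/(10!×54!) = 151473214816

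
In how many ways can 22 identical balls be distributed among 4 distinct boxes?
C(22+4-1, 4-1) = C(25, 3) = 2300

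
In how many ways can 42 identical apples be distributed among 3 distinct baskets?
C(42+3-1, 3-1) = C(44, 2) = 946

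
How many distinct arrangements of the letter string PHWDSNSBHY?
10! / (1! × 1! × 1! × 1! × 2! × 1! × 2! × 1!) = 907200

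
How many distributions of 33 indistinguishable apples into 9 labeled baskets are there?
C(33+9-1, 9-1) = C(41, 8) = 95548245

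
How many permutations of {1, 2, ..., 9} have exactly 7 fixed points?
Choose the 7 fixed points C(9,7) = 36, derange the rest: !2 = Σ_{j=0}^{2} (-1)^j·2!/j! = 2 - 2 + 1 = 1. Product = 36 × 1 = 36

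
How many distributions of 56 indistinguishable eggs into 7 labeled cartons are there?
C(56+7-1, 7-1) = C(62, 6) = 61474519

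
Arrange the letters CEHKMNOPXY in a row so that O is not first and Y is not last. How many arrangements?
By inclusion-exclusion: 10! - 2×(10-1)! + (10-2)! = 3628800 - 725760 + 40320 = 2943360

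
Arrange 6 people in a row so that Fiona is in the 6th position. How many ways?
Fix one position: (6-1)! = 120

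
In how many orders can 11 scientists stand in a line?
11! = 39916800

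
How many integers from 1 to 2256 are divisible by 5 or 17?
⌊2256/5⌋ + ⌊2256/17⌋ - ⌊2256/85⌋ = 451 + 132 - 26 = 557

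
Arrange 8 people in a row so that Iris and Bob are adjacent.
Treat as block: (8-1)! × 2! = 5040 × 2 = 10080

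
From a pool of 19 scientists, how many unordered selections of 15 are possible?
C(19,15) = 19!/(15!×4!) = 3876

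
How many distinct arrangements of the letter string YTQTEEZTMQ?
10! / (2! × 1! × 1! × 2! × 3! × 1!) = 151200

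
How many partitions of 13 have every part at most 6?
Let r_j(i) = number of partitions of i into parts ≤ j, for i = 0..13. r_1(i) = 1 for all i; r_j(i) = r_{j-1}(i) + r_j(i-j). Rows j = 2..6: ≤2: 1 1 2 2 3 3 4 4 5 5 6 6 7 7; ≤3: 1 1 2 3 4 5 7 8 10 12 14 16 19 21; ≤4: 1 1 2 3 5 6 9 11 15 18 23 27 34 39; ≤5: 1 1 2 3 5 7 10 13 18 23 30 37 47 57; ≤6: 1 1 2 3 5 7 11 14 20 26 35 44 58 71. r_6(13) = 71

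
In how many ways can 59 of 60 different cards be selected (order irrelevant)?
C(60,59) = 60!/(59!×1!) = 60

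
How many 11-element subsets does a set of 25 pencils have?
C(25,11) = 25!/(11!×14!) = 4457400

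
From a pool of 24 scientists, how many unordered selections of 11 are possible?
C(24,11) = 24!/(11!×13!) = 2496144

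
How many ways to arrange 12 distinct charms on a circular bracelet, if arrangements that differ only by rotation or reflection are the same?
(12-1)!/2 = 39916800/2 = 19958400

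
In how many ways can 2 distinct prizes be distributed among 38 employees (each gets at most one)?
P(38,2) = 38!/(38-2)! = 1406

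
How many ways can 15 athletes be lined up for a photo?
15! = 1307674368000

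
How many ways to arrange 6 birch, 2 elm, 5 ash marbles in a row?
13! / (6! × 2! × 5!) = 36036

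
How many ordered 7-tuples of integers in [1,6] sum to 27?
Coefficient of x^27 in (x + x² + ... + x^6)^7. By inclusion-exclusion on dice exceeding 6: Σ_j (-1)^j C(7,j)·C(27-1-6j, 6) = C(7,0)·C(26,6) - C(7,1)·C(20,6) + C(7,2)·C(14,6) - C(7,3)·C(8,6) = 1·230230 - 7·38760 + 21·3003 - 35·28 = 20993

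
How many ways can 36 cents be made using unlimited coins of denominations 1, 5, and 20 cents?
Coefficient of x^36 in 1/(1-x^1) · 1/(1-x^5) · 1/(1-x^20). Case on j = number of 20-cent coins (j = 0..1); remainder r = 36 - 20j is made from {1,5} in ⌊r/5⌋+1 ways. r = 36, 16 → 8 + 4 = 12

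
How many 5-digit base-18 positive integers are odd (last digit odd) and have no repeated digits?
Last∈{1,3,5,7,9,11,13,15,17}. Last=0: 0. Last nonzero: 9×16×P(16,3) = 483840. Total = 483840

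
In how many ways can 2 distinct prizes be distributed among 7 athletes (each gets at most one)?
P(7,2) = 7!/(7-2)! = 42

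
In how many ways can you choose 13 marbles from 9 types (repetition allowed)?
C(13+9-1, 9-1) = C(21, 8) = 203490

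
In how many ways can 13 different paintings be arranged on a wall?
13! = 6227020800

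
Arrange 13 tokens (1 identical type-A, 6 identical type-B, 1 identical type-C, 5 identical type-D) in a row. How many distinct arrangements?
13! / (1! × 6! × 1! × 5!) = 72072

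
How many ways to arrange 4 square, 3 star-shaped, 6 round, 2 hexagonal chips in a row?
15! / (4! × 3! × 6! × 2!) = 6306300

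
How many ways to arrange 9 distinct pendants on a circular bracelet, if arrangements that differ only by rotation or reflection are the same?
(9-1)!/2 = 40320/2 = 20160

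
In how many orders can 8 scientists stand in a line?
8! = 40320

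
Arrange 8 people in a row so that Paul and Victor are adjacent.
Treat as block: (8-1)! × 2! = 5040 × 2 = 10080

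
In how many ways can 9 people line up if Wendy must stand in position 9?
Fix one position: (9-1)! = 40320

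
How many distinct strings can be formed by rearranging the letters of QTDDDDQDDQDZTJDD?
16! / (3! × 2! × 1! × 1! × 9!) = 4804800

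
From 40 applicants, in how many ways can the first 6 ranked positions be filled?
P(40,6) = 40!/(40-6)! = 2763633600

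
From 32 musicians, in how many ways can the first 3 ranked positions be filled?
P(32,3) = 32!/(32-3)! = 29760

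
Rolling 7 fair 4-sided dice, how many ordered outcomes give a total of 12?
Coefficient of x^12 in (x + x² + ... + x^4)^7. By inclusion-exclusion on dice exceeding 4: Σ_j (-1)^j C(7,j)·C(12-1-4j, 6) = C(7,0)·C(11,6) - C(7,1)·C(7,6) = 1·462 - 7·7 = 413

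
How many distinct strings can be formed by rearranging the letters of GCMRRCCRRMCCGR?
14! / (2! × 2! × 5! × 5!) = 1513512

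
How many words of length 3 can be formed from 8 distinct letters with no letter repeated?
P(8,3) = 8!/(8-3)! = 336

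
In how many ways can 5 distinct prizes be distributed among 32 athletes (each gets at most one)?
P(32,5) = 32!/(32-5)! = 24165120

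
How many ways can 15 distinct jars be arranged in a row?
15! = 1307674368000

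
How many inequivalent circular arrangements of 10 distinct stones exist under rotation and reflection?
(10-1)!/2 = 362880/2 = 181440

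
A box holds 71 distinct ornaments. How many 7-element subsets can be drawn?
C(71,7) = 71!/(7!×64!) = 1329890705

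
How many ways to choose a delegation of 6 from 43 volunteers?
C(43,6) = 43!/(6!×37!) = 6096454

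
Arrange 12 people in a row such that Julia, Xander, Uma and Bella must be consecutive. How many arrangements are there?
Treat the 4 as one block: (12-4+1)! × 4! = 362880 × 24 = 8709120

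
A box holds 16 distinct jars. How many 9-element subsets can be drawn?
C(16,9) = 16!/(9!×7!) = 11440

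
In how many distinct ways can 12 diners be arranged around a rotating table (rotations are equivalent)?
Circular: fix one position, arrange the rest. (12-1)! = 39916800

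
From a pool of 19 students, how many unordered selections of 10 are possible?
C(19,10) = 19!/(10!×9!) = 92378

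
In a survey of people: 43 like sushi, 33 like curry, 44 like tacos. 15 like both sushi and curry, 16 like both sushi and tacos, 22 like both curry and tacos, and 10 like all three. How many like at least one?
|A∪B∪C| = 43+33+44-15-16-22+10 = 77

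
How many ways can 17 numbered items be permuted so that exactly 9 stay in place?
Choose the 9 fixed points C(17,9) = 24310, derange the rest: !8 = Σ_{j=0}^{8} (-1)^j·8!/j! = 40320 - 40320 + 20160 - 6720 + 1680 - 336 + 56 - 8 + 1 = 14833. Product = 24310 × 14833 = 360590230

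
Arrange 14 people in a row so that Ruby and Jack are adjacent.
Treat as block: (14-1)! × 2! = 6227020800 × 2 = 12454041600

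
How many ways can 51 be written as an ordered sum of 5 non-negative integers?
C(51+5-1, 5-1) = C(55, 4) = 341055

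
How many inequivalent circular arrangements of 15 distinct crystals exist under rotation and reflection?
(15-1)!/2 = 87178291200/2 = 43589145600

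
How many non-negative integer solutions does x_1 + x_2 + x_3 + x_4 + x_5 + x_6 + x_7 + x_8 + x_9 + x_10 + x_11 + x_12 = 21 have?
C(21+12-1, 12-1) = C(32, 11) = 129024480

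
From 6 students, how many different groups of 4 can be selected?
C(6,4) = 6!/(4!×2!) = 15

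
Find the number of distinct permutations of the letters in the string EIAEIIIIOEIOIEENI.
17! / (1! × 1! × 8! × 2! × 5!) = 36756720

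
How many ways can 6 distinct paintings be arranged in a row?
6! = 720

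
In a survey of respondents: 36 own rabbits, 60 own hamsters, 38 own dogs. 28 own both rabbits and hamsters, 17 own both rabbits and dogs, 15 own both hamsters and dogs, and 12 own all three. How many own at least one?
|A∪B∪C| = 36+60+38-28-17-15+12 = 86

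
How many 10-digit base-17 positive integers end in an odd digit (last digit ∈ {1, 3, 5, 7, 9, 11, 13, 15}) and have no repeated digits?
Last∈{1,3,5,7,9,11,13,15}. Last=0: 0. Last nonzero: 8×15×P(15,8) = 31135104000. Total = 31135104000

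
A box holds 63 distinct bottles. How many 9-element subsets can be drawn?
C(63,9) = 63!/(9!×54!) = 23667689815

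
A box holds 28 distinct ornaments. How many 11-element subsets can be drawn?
C(28,11) = 28!/(11!×17!) = 21474180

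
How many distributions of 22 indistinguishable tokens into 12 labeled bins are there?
C(22+12-1, 12-1) = C(33, 11) = 193536720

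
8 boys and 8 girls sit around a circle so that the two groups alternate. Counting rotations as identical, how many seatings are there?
Fix one of the boys: (8-1)! ways for the remaining boys, × 8! ways for the girls = 5040 × 40320 = 203212800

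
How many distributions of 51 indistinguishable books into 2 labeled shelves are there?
C(51+2-1, 2-1) = C(52, 1) = 52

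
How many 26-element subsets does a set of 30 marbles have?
C(30,26) = 30!/(26!×4!) = 27405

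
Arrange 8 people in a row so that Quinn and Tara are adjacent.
Treat as block: (8-1)! × 2! = 5040 × 2 = 10080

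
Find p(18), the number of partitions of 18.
Pentagonal recurrence p(n) = p(n-1) + p(n-2) - p(n-5) - p(n-7) + p(n-12) + p(n-15) - ... gives p(0..17) = 1, 1, 2, 3, 5, 7, 11, 15, 22, 30, 42, 56, 77, 101, 135, 176, 231, 297. p(18) = p(17) + p(16) - p(13) - p(11) + p(6) + p(3) = 297 + 231 - 101 - 56 + 11 + 3 = 385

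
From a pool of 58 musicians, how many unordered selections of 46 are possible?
C(58,46) = 58!/(46!×12!) = 891794789340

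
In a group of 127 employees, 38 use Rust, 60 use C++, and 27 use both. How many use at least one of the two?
|A∪B| = |A| + |B| - |A∩B| = 38 + 60 - 27 = 71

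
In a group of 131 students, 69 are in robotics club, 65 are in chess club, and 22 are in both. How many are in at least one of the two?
|A∪B| = |A| + |B| - |A∩B| = 69 + 65 - 22 = 112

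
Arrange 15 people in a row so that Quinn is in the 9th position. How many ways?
Fix one position: (15-1)! = 87178291200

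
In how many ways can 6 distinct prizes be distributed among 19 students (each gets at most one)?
P(19,6) = 19!/(19-6)! = 19535040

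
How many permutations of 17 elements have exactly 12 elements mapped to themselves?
Choose the 12 fixed points C(17,12) = 6188, derange the rest: !5 = Σ_{j=0}^{5} (-1)^j·5!/j! = 120 - 120 + 60 - 20 + 5 - 1 = 44. Product = 6188 × 44 = 272272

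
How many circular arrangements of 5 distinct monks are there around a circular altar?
Circular: fix one position, arrange the rest. (5-1)! = 24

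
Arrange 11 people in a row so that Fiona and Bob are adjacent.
Treat as block: (11-1)! × 2! = 3628800 × 2 = 7257600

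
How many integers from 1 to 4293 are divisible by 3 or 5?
⌊4293/3⌋ + ⌊4293/5⌋ - ⌊4293/15⌋ = 1431 + 858 - 286 = 2003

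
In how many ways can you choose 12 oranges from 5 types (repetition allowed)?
C(12+5-1, 5-1) = C(16, 4) = 1820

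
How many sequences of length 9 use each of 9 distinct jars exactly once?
9! = 362880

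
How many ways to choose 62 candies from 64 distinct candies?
C(64,62) = 64!/(62!×2!) = 2016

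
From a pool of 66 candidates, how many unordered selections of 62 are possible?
C(66,62) = 66!/(62!×4!) = 720720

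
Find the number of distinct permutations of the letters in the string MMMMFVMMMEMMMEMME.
17! / (1! × 3! × 12! × 1!) = 123760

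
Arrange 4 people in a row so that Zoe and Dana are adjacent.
Treat as block: (4-1)! × 2! = 6 × 2 = 12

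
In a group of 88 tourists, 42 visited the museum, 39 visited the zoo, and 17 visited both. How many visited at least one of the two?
|A∪B| = |A| + |B| - |A∩B| = 42 + 39 - 17 = 64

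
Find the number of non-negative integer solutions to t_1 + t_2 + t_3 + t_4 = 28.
C(28+4-1, 4-1) = C(31, 3) = 4495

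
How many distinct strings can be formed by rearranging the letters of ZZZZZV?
6! / (5! × 1!) = 6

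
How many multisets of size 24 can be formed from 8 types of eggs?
C(24+8-1, 8-1) = C(31, 7) = 2629575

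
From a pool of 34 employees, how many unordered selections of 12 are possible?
C(34,12) = 34!/(12!×22!) = 548354040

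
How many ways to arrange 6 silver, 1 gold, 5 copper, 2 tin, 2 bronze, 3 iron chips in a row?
19! / (6! × 1! × 5! × 2! × 2! × 3!) = 58663725120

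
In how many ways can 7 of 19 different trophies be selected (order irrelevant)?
C(19,7) = 19!/(7!×12!) = 50388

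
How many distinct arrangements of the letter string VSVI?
4! / (2! × 1! × 1!) = 12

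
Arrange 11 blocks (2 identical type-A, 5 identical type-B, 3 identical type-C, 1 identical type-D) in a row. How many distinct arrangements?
11! / (2! × 5! × 3! × 1!) = 27720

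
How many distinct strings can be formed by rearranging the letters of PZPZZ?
5! / (3! × 2!) = 10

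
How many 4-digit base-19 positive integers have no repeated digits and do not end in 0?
Last digit: 18 nonzero choices. First digit: 17 (nonzero, ≠last). Middle 2: P(17,2) = 272. Total = 83232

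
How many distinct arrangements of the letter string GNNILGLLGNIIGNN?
15! / (3! × 5! × 4! × 3!) = 12612600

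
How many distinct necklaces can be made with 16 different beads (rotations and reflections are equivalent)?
(16-1)!/2 = 1307674368000/2 = 653837184000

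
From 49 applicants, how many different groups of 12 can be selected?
C(49,12) = 49!/(12!×37!) = 92263734836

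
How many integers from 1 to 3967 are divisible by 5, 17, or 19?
⌊3967/5⌋+⌊3967/17⌋+⌊3967/19⌋ - ⌊3967/85⌋-⌊3967/95⌋-⌊3967/323⌋ + ⌊3967/1615⌋ = 793+233+208 - 46-41-12 + 2 = 1137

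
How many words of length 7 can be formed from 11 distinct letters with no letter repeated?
P(11,7) = 11!/(11-7)! = 1663200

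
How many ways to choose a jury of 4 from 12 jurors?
C(12,4) = 12!/(4!×8!) = 495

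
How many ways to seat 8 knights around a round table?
Circular: fix one position, arrange the rest. (8-1)! = 5040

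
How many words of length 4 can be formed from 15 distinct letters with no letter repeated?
P(15,4) = 15!/(15-4)! = 32760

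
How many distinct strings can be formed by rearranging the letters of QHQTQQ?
6! / (1! × 1! × 4!) = 30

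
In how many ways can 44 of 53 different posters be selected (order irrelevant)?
C(53,44) = 53!/(44!×9!) = 4431613550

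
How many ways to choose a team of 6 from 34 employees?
C(34,6) = 34!/(6!×28!) = 1344904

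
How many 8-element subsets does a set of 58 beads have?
C(58,8) = 58!/(8!×50!) = 1916797311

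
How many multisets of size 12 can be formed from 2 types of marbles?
C(12+2-1, 2-1) = C(13, 1) = 13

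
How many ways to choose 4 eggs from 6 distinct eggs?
C(6,4) = 6!/(4!×2!) = 15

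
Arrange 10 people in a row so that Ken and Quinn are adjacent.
Treat as block: (10-1)! × 2! = 362880 × 2 = 725760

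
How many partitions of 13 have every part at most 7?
Let r_j(i) = number of partitions of i into parts ≤ j, for i = 0..13. r_1(i) = 1 for all i; r_j(i) = r_{j-1}(i) + r_j(i-j). Rows j = 2..7: ≤2: 1 1 2 2 3 3 4 4 5 5 6 6 7 7; ≤3: 1 1 2 3 4 5 7 8 10 12 14 16 19 21; ≤4: 1 1 2 3 5 6 9 11 15 18 23 27 34 39; ≤5: 1 1 2 3 5 7 10 13 18 23 30 37 47 57; ≤6: 1 1 2 3 5 7 11 14 20 26 35 44 58 71; ≤7: 1 1 2 3 5 7 11 15 21 28 38 49 65 82. r_7(13) = 82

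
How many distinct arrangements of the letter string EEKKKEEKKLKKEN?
14! / (1! × 7! × 5! × 1!) = 144144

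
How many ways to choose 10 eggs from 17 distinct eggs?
C(17,10) = 17!/(10!×7!) = 19448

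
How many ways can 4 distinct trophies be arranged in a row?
4! = 24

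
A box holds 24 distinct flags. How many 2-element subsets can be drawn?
C(24,2) = 24!/(2!×22!) = 276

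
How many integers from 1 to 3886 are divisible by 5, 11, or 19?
⌊3886/5⌋+⌊3886/11⌋+⌊3886/19⌋ - ⌊3886/55⌋-⌊3886/95⌋-⌊3886/209⌋ + ⌊3886/1045⌋ = 777+353+204 - 70-40-18 + 3 = 1209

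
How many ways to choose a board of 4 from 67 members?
C(67,4) = 67!/(4!×63!) = 766480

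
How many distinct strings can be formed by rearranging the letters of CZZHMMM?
7! / (2! × 3! × 1! × 1!) = 420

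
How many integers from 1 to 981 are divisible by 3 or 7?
⌊981/3⌋ + ⌊981/7⌋ - ⌊981/21⌋ = 327 + 140 - 46 = 421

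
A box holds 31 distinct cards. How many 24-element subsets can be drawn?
C(31,24) = 31!/(24!×7!) = 2629575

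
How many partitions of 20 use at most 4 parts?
By conjugation, equals partitions of 20 into parts ≤ 4. Let r_j(i) = number of partitions of i into parts ≤ j, for i = 0..20. r_1(i) = 1 for all i; r_j(i) = r_{j-1}(i) + r_j(i-j). Rows j = 2..4: ≤2: 1 1 2 2 3 3 4 4 5 5 6 6 7 7 8 8 9 9 10 10 11; ≤3: 1 1 2 3 4 5 7 8 10 12 14 16 19 21 24 27 30 33 37 40 44; ≤4: 1 1 2 3 5 6 9 11 15 18 23 27 34 39 47 54 64 72 84 94 108. r_4(20) = 108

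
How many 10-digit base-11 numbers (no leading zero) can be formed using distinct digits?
First digit: 10 choices (nonzero). Then descending: 10 × 10 × 9 × 8 × 7 × 6 × 5 × 4 × 3 × 2 = 36288000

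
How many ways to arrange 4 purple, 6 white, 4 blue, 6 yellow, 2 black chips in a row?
22! / (4! × 6! × 4! × 6! × 2!) = 1882127847600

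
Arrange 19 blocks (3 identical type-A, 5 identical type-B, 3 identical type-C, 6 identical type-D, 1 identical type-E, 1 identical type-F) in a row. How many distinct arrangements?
19! / (3! × 5! × 3! × 6! × 1! × 1!) = 39109150080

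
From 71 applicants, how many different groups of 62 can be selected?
C(71,62) = 71!/(62!×9!) = 74473879480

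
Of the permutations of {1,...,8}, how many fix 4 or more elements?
Exactly j fixed points: C(8,j)·!(8-j); sum over j ≥ 4 (derangement numbers via !m = (m-1)·(!(m-1) + !(m-2)): !0..!4 = 1, 0, 1, 2, 9). Σ_{j=4}^{8} C(8,j)·!(8-j) = C(8,4)·!4 + C(8,5)·!3 + C(8,6)·!2 + C(8,7)·!1 + C(8,8)·!0 = 70·9 + 56·2 + 28·1 + 8·0 + 1·1 = 771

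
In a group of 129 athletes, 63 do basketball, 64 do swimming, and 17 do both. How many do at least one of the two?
|A∪B| = |A| + |B| - |A∩B| = 63 + 64 - 17 = 110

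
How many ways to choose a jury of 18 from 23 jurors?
C(23,18) = 23!/(18!×5!) = 33649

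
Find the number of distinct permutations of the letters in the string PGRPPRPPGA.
10! / (2! × 1! × 5! × 2!) = 7560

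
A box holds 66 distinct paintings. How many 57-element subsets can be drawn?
C(66,57) = 66!/(57!×9!) = 37014131440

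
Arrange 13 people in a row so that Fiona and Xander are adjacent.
Treat as block: (13-1)! × 2! = 479001600 × 2 = 958003200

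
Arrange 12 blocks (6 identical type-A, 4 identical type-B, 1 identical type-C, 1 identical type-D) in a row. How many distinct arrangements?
12! / (6! × 4! × 1! × 1!) = 27720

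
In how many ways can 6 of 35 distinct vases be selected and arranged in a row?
P(35,6) = 35!/(35-6)! = 1168675200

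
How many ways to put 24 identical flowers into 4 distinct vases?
C(24+4-1, 4-1) = C(27, 3) = 2925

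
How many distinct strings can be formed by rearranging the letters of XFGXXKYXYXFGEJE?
15! / (2! × 2! × 1! × 1! × 2! × 5! × 2!) = 681080400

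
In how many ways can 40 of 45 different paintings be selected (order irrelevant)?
C(45,40) = 45!/(40!×5!) = 1221759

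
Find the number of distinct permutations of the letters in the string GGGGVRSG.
8! / (1! × 5! × 1! × 1!) = 336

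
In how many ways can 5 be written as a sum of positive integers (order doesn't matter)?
Pentagonal recurrence p(n) = p(n-1) + p(n-2) - p(n-5) - p(n-7) + p(n-12) + p(n-15) - ... gives p(0..4) = 1, 1, 2, 3, 5. p(5) = p(4) + p(3) - p(0) = 5 + 3 - 1 = 7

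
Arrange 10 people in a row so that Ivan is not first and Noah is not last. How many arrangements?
By inclusion-exclusion: 10! - 2×(10-1)! + (10-2)! = 3628800 - 725760 + 40320 = 2943360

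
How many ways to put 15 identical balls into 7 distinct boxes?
C(15+7-1, 7-1) = C(21, 6) = 54264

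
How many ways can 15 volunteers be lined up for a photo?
15! = 1307674368000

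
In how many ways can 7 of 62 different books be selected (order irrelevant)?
C(62,7) = 62!/(7!×55!) = 491796152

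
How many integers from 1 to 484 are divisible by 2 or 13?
⌊484/2⌋ + ⌊484/13⌋ - ⌊484/26⌋ = 242 + 37 - 18 = 261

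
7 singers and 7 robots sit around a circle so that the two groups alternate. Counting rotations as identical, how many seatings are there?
Fix one of the singers: (7-1)! ways for the remaining singers, × 7! ways for the robots = 720 × 5040 = 3628800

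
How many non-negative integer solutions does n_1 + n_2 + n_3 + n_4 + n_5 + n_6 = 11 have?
C(11+6-1, 6-1) = C(16, 5) = 4368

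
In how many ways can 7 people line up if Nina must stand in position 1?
Fix one position: (7-1)! = 720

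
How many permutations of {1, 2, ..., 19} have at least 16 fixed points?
Exactly j fixed points: C(19,j)·!(19-j); sum over j ≥ 16 (derangement numbers via !m = (m-1)·(!(m-1) + !(m-2)): !0..!3 = 1, 0, 1, 2). Σ_{j=16}^{19} C(19,j)·!(19-j) = C(19,16)·!3 + C(19,17)·!2 + C(19,18)·!1 + C(19,19)·!0 = 969·2 + 171·1 + 19·0 + 1·1 = 2110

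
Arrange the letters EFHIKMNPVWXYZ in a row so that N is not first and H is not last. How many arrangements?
By inclusion-exclusion: 13! - 2×(13-1)! + (13-2)! = 6227020800 - 958003200 + 39916800 = 5308934400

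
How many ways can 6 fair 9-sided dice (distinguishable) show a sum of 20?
Coefficient of x^20 in (x + x² + ... + x^9)^6. By inclusion-exclusion on dice exceeding 9: Σ_j (-1)^j C(6,j)·C(20-1-9j, 5) = C(6,0)·C(19,5) - C(6,1)·C(10,5) = 1·11628 - 6·252 = 10116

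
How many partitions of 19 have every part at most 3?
Let r_j(i) = number of partitions of i into parts ≤ j, for i = 0..19. r_1(i) = 1 for all i; r_j(i) = r_{j-1}(i) + r_j(i-j). Rows j = 2..3: ≤2: 1 1 2 2 3 3 4 4 5 5 6 6 7 7 8 8 9 9 10 10; ≤3: 1 1 2 3 4 5 7 8 10 12 14 16 19 21 24 27 30 33 37 40. r_3(19) = 40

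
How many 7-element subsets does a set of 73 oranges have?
C(73,7) = 73!/(7!×66!) = 1629348612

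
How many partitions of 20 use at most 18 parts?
By conjugation, equals partitions of 20 into parts ≤ 18. Let r_j(i) = number of partitions of i into parts ≤ j, for i = 0..20. r_1(i) = 1 for all i; r_j(i) = r_{j-1}(i) + r_j(i-j). Rows j = 2..18: ≤2: 1 1 2 2 3 3 4 4 5 5 6 6 7 7 8 8 9 9 10 10 11; ≤3: 1 1 2 3 4 5 7 8 10 12 14 16 19 21 24 27 30 33 37 40 44; ≤4: 1 1 2 3 5 6 9 11 15 18 23 27 34 39 47 54 64 72 84 94 108; ≤5: 1 1 2 3 5 7 10 13 18 23 30 37 47 57 70 84 101 119 141 164 192; ≤6: 1 1 2 3 5 7 11 14 20 26 35 44 58 71 90 110 136 163 199 235 282; ≤7: 1 1 2 3 5 7 11 15 21 28 38 49 65 82 105 131 164 201 248 300 364; ≤8: 1 1 2 3 5 7 11 15 22 29 40 52 70 89 116 146 186 230 288 352 434; ≤9: 1 1 2 3 5 7 11 15 22 30 41 54 73 94 123 157 201 252 318 393 488; ≤10: 1 1 2 3 5 7 11 15 22 30 42 55 75 97 128 164 212 267 340 423 530; ≤11: 1 1 2 3 5 7 11 15 22 30 42 56 76 99 131 169 219 278 355 445 560; ≤12: 1 1 2 3 5 7 11 15 22 30 42 56 77 100 133 172 224 285 366 460 582; ≤13: 1 1 2 3 5 7 11 15 22 30 42 56 77 101 134 174 227 290 373 471 597; ≤14: 1 1 2 3 5 7 11 15 22 30 42 56 77 101 135 175 229 293 378 478 608; ≤15: 1 1 2 3 5 7 11 15 22 30 42 56 77 101 135 176 230 295 381 483 615; ≤16: 1 1 2 3 5 7 11 15 22 30 42 56 77 101 135 176 231 296 383 486 620; ≤17: 1 1 2 3 5 7 11 15 22 30 42 56 77 101 135 176 231 297 384 488 623; ≤18: 1 1 2 3 5 7 11 15 22 30 42 56 77 101 135 176 231 297 385 489 625. r_18(20) = 625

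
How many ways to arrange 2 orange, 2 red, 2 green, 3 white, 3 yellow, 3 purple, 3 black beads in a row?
18! / (2! × 2! × 2! × 3! × 3! × 3! × 3!) = 617512896000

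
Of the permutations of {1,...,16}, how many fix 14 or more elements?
Exactly j fixed points: C(16,j)·!(16-j); sum over j ≥ 14 (derangement numbers via !m = (m-1)·(!(m-1) + !(m-2)): !0..!2 = 1, 0, 1). Σ_{j=14}^{16} C(16,j)·!(16-j) = C(16,14)·!2 + C(16,15)·!1 + C(16,16)·!0 = 120·1 + 16·0 + 1·1 = 121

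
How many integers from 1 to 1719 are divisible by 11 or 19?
⌊1719/11⌋ + ⌊1719/19⌋ - ⌊1719/209⌋ = 156 + 90 - 8 = 238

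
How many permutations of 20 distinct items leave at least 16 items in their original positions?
Exactly j fixed points: C(20,j)·!(20-j); sum over j ≥ 16 (derangement numbers via !m = (m-1)·(!(m-1) + !(m-2)): !0..!4 = 1, 0, 1, 2, 9). Σ_{j=16}^{20} C(20,j)·!(20-j) = C(20,16)·!4 + C(20,17)·!3 + C(20,18)·!2 + C(20,19)·!1 + C(20,20)·!0 = 4845·9 + 1140·2 + 190·1 + 20·0 + 1·1 = 46076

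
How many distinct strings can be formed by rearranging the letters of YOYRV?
5! / (1! × 1! × 2! × 1!) = 60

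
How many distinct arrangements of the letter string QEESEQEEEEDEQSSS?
16! / (4! × 8! × 3! × 1!) = 3603600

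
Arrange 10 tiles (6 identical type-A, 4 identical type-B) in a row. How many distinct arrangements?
10! / (6! × 4!) = 210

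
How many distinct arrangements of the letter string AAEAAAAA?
8! / (1! × 7!) = 8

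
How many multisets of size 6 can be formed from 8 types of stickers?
C(6+8-1, 8-1) = C(13, 7) = 1716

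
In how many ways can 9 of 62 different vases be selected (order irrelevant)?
C(62,9) = 62!/(9!×53!) = 20286591270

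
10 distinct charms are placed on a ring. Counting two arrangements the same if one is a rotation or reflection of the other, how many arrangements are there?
(10-1)!/2 = 362880/2 = 181440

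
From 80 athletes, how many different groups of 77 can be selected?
C(80,77) = 80!/(77!×3!) = 82160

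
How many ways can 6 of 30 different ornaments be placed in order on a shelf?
P(30,6) = 30!/(30-6)! = 427518000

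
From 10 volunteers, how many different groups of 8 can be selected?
C(10,8) = 10!/(8!×2!) = 45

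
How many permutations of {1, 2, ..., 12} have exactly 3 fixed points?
Choose the 3 fixed points C(12,3) = 220, derange the rest: !9 = Σ_{j=0}^{9} (-1)^j·9!/j! = 362880 - 362880 + 181440 - 60480 + 15120 - 3024 + 504 - 72 + 9 - 1 = 133496. Product = 220 × 133496 = 29369120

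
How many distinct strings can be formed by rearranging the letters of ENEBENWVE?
9! / (1! × 1! × 2! × 1! × 4!) = 7560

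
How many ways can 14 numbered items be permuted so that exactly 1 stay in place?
Choose the 1 fixed point C(14,1) = 14, derange the rest: !13 = Σ_{j=0}^{13} (-1)^j·13!/j! = 6227020800 - 6227020800 + 3113510400 - 1037836800 + 259459200 - 51891840 + 8648640 - 1235520 + 154440 - 17160 + 1716 - 156 + 13 - 1 = 2290792932. Product = 14 × 2290792932 = 32071101048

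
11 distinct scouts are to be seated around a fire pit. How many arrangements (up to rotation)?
Circular: fix one position, arrange the rest. (11-1)! = 3628800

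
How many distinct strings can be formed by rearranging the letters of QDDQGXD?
7! / (3! × 1! × 2! × 1!) = 420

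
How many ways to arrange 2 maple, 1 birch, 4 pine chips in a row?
7! / (2! × 1! × 4!) = 105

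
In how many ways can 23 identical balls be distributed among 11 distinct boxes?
C(23+11-1, 11-1) = C(33, 10) = 92561040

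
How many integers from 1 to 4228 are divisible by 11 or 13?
⌊4228/11⌋ + ⌊4228/13⌋ - ⌊4228/143⌋ = 384 + 325 - 29 = 680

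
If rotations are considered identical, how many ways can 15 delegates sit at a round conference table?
Circular: fix one position, arrange the rest. (15-1)! = 87178291200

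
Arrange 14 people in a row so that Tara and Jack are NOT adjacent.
Total - adjacent = 14! - (14-1)!×2 = 87178291200 - 12454041600 = 74724249600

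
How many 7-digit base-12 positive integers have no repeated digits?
First digit: 11 choices (nonzero). Then descending: 11 × 11 × 10 × 9 × 8 × 7 × 6 = 3659040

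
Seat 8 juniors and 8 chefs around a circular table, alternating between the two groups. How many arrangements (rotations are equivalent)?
Fix one of the juniors: (8-1)! ways for the remaining juniors, × 8! ways for the chefs = 5040 × 40320 = 203212800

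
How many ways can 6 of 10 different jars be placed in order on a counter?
P(10,6) = 10!/(10-6)! = 151200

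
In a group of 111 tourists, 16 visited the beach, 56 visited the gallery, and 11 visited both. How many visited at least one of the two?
|A∪B| = |A| + |B| - |A∩B| = 16 + 56 - 11 = 61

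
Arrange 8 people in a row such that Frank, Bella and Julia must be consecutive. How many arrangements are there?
Treat the 3 as one block: (8-3+1)! × 3! = 720 × 6 = 4320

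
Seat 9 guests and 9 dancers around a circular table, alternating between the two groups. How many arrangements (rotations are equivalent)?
Fix one of the guests: (9-1)! ways for the remaining guests, × 9! ways for the dancers = 40320 × 362880 = 14631321600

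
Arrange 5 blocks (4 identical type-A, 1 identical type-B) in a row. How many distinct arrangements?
5! / (4! × 1!) = 5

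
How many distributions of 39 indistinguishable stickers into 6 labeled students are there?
C(39+6-1, 6-1) = C(44, 5) = 1086008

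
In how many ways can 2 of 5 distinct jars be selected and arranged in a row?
P(5,2) = 5!/(5-2)! = 20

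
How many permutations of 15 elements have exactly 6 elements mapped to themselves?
Choose the 6 fixed points C(15,6) = 5005, derange the rest: !9 = Σ_{j=0}^{9} (-1)^j·9!/j! = 362880 - 362880 + 181440 - 60480 + 15120 - 3024 + 504 - 72 + 9 - 1 = 133496. Product = 5005 × 133496 = 668147480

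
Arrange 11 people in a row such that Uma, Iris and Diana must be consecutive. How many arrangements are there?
Treat the 3 as one block: (11-3+1)! × 3! = 362880 × 6 = 2177280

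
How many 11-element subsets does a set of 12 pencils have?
C(12,11) = 12!/(11!×1!) = 12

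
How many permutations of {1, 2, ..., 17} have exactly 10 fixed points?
Choose the 10 fixed points C(17,10) = 19448, derange the rest: !7 = Σ_{j=0}^{7} (-1)^j·7!/j! = 5040 - 5040 + 2520 - 840 + 210 - 42 + 7 - 1 = 1854. Product = 19448 × 1854 = 36056592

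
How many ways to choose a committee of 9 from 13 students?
C(13,9) = 13!/(9!×4!) = 715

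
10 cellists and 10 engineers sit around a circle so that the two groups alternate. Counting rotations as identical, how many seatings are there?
Fix one of the cellists: (10-1)! ways for the remaining cellists, × 10! ways for the engineers = 362880 × 3628800 = 1316818944000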